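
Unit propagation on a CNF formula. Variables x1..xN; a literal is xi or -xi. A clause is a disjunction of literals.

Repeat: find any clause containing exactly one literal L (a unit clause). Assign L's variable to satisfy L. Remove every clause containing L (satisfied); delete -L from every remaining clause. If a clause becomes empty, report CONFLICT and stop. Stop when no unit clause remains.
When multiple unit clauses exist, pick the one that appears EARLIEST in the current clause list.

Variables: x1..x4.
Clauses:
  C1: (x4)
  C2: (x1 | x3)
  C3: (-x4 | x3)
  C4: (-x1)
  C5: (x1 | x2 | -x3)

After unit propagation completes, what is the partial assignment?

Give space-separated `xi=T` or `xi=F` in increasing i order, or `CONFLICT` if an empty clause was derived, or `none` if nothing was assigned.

unit clause [4] forces x4=T; simplify:
  drop -4 from [-4, 3] -> [3]
  satisfied 1 clause(s); 4 remain; assigned so far: [4]
unit clause [3] forces x3=T; simplify:
  drop -3 from [1, 2, -3] -> [1, 2]
  satisfied 2 clause(s); 2 remain; assigned so far: [3, 4]
unit clause [-1] forces x1=F; simplify:
  drop 1 from [1, 2] -> [2]
  satisfied 1 clause(s); 1 remain; assigned so far: [1, 3, 4]
unit clause [2] forces x2=T; simplify:
  satisfied 1 clause(s); 0 remain; assigned so far: [1, 2, 3, 4]

Answer: x1=F x2=T x3=T x4=T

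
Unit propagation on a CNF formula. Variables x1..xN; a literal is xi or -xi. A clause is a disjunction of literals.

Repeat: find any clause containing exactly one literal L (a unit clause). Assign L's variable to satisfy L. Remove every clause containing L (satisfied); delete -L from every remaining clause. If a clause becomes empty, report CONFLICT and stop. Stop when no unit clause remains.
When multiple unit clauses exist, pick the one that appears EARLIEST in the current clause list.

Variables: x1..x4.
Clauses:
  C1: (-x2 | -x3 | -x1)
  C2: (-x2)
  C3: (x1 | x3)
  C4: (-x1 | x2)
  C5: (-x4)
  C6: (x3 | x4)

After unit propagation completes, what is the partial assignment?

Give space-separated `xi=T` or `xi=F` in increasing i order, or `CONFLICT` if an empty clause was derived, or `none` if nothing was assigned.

unit clause [-2] forces x2=F; simplify:
  drop 2 from [-1, 2] -> [-1]
  satisfied 2 clause(s); 4 remain; assigned so far: [2]
unit clause [-1] forces x1=F; simplify:
  drop 1 from [1, 3] -> [3]
  satisfied 1 clause(s); 3 remain; assigned so far: [1, 2]
unit clause [3] forces x3=T; simplify:
  satisfied 2 clause(s); 1 remain; assigned so far: [1, 2, 3]
unit clause [-4] forces x4=F; simplify:
  satisfied 1 clause(s); 0 remain; assigned so far: [1, 2, 3, 4]

Answer: x1=F x2=F x3=T x4=F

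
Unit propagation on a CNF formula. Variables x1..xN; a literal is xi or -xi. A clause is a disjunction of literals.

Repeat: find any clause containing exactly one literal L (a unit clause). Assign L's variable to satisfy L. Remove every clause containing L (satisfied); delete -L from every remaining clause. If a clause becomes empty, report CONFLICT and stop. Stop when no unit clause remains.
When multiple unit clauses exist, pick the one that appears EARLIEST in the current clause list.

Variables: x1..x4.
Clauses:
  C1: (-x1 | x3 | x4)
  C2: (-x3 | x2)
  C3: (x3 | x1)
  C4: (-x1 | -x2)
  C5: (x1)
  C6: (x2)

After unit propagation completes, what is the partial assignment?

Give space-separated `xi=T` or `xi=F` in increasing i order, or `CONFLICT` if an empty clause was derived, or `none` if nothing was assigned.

Answer: CONFLICT

Derivation:
unit clause [1] forces x1=T; simplify:
  drop -1 from [-1, 3, 4] -> [3, 4]
  drop -1 from [-1, -2] -> [-2]
  satisfied 2 clause(s); 4 remain; assigned so far: [1]
unit clause [-2] forces x2=F; simplify:
  drop 2 from [-3, 2] -> [-3]
  drop 2 from [2] -> [] (empty!)
  satisfied 1 clause(s); 3 remain; assigned so far: [1, 2]
CONFLICT (empty clause)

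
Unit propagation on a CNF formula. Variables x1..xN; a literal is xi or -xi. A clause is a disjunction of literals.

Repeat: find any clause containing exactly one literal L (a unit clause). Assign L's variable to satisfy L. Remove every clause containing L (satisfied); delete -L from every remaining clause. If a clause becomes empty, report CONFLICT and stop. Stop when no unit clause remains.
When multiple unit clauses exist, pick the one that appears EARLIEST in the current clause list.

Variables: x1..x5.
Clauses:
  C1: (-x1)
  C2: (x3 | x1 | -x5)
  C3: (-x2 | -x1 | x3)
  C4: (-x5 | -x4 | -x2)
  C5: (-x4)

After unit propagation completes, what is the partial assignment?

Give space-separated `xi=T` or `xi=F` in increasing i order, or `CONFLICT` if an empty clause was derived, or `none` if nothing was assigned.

Answer: x1=F x4=F

Derivation:
unit clause [-1] forces x1=F; simplify:
  drop 1 from [3, 1, -5] -> [3, -5]
  satisfied 2 clause(s); 3 remain; assigned so far: [1]
unit clause [-4] forces x4=F; simplify:
  satisfied 2 clause(s); 1 remain; assigned so far: [1, 4]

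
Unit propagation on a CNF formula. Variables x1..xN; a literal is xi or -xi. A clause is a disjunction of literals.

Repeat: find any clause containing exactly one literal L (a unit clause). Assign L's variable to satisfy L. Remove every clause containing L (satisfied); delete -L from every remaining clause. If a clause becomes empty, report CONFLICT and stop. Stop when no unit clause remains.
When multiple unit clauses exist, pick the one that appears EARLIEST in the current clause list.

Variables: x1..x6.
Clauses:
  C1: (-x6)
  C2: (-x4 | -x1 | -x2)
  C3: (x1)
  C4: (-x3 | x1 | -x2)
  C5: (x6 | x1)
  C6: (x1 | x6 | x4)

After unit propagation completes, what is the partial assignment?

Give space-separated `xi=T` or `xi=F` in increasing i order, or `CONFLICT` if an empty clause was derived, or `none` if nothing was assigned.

unit clause [-6] forces x6=F; simplify:
  drop 6 from [6, 1] -> [1]
  drop 6 from [1, 6, 4] -> [1, 4]
  satisfied 1 clause(s); 5 remain; assigned so far: [6]
unit clause [1] forces x1=T; simplify:
  drop -1 from [-4, -1, -2] -> [-4, -2]
  satisfied 4 clause(s); 1 remain; assigned so far: [1, 6]

Answer: x1=T x6=F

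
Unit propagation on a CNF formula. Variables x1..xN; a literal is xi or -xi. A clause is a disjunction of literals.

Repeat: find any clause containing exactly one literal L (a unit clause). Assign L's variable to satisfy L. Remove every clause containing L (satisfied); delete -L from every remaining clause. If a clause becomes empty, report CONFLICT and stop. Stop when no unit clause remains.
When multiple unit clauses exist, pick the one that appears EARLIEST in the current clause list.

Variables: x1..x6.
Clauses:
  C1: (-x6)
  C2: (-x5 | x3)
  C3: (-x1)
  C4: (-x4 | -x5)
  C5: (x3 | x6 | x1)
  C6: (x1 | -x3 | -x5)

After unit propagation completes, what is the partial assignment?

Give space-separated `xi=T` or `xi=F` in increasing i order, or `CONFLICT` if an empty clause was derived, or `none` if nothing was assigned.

Answer: x1=F x3=T x5=F x6=F

Derivation:
unit clause [-6] forces x6=F; simplify:
  drop 6 from [3, 6, 1] -> [3, 1]
  satisfied 1 clause(s); 5 remain; assigned so far: [6]
unit clause [-1] forces x1=F; simplify:
  drop 1 from [3, 1] -> [3]
  drop 1 from [1, -3, -5] -> [-3, -5]
  satisfied 1 clause(s); 4 remain; assigned so far: [1, 6]
unit clause [3] forces x3=T; simplify:
  drop -3 from [-3, -5] -> [-5]
  satisfied 2 clause(s); 2 remain; assigned so far: [1, 3, 6]
unit clause [-5] forces x5=F; simplify:
  satisfied 2 clause(s); 0 remain; assigned so far: [1, 3, 5, 6]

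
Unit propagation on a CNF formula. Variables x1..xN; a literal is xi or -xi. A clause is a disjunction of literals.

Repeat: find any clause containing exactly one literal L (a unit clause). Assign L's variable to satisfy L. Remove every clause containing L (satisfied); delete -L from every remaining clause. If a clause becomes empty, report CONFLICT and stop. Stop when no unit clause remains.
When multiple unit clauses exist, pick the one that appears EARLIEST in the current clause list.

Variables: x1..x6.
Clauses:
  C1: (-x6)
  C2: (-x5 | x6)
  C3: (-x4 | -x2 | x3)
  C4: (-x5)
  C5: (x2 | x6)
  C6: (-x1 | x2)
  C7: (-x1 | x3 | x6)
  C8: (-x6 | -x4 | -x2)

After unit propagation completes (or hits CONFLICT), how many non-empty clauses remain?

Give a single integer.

Answer: 2

Derivation:
unit clause [-6] forces x6=F; simplify:
  drop 6 from [-5, 6] -> [-5]
  drop 6 from [2, 6] -> [2]
  drop 6 from [-1, 3, 6] -> [-1, 3]
  satisfied 2 clause(s); 6 remain; assigned so far: [6]
unit clause [-5] forces x5=F; simplify:
  satisfied 2 clause(s); 4 remain; assigned so far: [5, 6]
unit clause [2] forces x2=T; simplify:
  drop -2 from [-4, -2, 3] -> [-4, 3]
  satisfied 2 clause(s); 2 remain; assigned so far: [2, 5, 6]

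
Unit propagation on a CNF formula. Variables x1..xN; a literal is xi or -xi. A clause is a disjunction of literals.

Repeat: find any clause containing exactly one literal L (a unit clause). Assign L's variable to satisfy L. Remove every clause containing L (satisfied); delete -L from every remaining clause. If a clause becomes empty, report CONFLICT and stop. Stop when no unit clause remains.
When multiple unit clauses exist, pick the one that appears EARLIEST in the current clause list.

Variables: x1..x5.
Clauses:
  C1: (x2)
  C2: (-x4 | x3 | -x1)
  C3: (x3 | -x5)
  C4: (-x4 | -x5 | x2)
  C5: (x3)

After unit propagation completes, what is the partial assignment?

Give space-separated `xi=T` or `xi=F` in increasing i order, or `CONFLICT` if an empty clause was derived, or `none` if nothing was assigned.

unit clause [2] forces x2=T; simplify:
  satisfied 2 clause(s); 3 remain; assigned so far: [2]
unit clause [3] forces x3=T; simplify:
  satisfied 3 clause(s); 0 remain; assigned so far: [2, 3]

Answer: x2=T x3=T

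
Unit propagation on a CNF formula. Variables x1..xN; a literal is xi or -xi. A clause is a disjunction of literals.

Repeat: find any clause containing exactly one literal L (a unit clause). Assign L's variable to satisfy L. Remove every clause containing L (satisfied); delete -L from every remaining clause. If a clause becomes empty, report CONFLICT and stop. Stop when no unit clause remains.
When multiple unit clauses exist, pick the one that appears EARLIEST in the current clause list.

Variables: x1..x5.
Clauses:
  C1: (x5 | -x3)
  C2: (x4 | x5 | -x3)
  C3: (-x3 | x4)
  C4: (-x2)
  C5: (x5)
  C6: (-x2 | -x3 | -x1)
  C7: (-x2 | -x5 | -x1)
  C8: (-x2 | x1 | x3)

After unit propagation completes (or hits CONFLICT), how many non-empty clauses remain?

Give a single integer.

unit clause [-2] forces x2=F; simplify:
  satisfied 4 clause(s); 4 remain; assigned so far: [2]
unit clause [5] forces x5=T; simplify:
  satisfied 3 clause(s); 1 remain; assigned so far: [2, 5]

Answer: 1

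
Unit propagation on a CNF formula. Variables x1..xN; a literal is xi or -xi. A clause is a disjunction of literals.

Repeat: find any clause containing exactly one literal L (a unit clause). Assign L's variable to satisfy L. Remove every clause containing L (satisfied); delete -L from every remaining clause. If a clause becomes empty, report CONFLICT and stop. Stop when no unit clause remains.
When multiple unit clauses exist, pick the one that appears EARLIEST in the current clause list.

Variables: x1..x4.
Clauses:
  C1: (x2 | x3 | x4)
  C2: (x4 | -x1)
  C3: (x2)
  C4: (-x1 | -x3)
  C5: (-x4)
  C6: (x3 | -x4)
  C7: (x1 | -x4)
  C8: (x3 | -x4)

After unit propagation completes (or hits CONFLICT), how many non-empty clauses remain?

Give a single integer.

unit clause [2] forces x2=T; simplify:
  satisfied 2 clause(s); 6 remain; assigned so far: [2]
unit clause [-4] forces x4=F; simplify:
  drop 4 from [4, -1] -> [-1]
  satisfied 4 clause(s); 2 remain; assigned so far: [2, 4]
unit clause [-1] forces x1=F; simplify:
  satisfied 2 clause(s); 0 remain; assigned so far: [1, 2, 4]

Answer: 0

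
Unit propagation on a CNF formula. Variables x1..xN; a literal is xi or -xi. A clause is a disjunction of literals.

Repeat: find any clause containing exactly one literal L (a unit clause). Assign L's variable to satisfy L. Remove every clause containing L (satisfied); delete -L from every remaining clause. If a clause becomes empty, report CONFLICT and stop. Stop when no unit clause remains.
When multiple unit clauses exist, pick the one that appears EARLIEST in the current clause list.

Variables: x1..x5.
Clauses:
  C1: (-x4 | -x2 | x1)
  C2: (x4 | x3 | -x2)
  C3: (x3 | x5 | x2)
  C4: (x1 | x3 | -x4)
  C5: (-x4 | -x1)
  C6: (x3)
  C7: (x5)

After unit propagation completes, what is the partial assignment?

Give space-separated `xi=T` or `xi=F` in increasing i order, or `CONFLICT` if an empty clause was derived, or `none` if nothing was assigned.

unit clause [3] forces x3=T; simplify:
  satisfied 4 clause(s); 3 remain; assigned so far: [3]
unit clause [5] forces x5=T; simplify:
  satisfied 1 clause(s); 2 remain; assigned so far: [3, 5]

Answer: x3=T x5=T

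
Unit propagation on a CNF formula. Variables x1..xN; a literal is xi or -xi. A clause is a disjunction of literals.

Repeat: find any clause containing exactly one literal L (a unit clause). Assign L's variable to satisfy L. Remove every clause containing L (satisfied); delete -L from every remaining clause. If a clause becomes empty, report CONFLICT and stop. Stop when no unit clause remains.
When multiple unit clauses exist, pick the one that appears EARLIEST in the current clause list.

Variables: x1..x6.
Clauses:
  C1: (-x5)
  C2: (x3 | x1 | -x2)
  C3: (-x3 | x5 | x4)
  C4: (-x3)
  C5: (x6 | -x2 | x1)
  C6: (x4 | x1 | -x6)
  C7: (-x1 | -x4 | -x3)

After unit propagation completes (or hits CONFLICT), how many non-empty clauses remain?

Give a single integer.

Answer: 3

Derivation:
unit clause [-5] forces x5=F; simplify:
  drop 5 from [-3, 5, 4] -> [-3, 4]
  satisfied 1 clause(s); 6 remain; assigned so far: [5]
unit clause [-3] forces x3=F; simplify:
  drop 3 from [3, 1, -2] -> [1, -2]
  satisfied 3 clause(s); 3 remain; assigned so far: [3, 5]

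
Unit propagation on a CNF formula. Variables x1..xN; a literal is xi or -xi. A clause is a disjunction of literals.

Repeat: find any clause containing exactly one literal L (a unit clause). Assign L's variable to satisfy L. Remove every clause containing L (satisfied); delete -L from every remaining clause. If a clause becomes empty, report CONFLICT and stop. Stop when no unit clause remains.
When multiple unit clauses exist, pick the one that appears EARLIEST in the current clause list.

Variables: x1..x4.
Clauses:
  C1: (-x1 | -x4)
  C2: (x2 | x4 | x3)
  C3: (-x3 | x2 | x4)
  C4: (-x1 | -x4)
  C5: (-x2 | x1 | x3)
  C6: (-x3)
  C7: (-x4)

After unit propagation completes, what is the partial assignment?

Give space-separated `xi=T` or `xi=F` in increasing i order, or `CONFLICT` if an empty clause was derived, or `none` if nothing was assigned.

Answer: x1=T x2=T x3=F x4=F

Derivation:
unit clause [-3] forces x3=F; simplify:
  drop 3 from [2, 4, 3] -> [2, 4]
  drop 3 from [-2, 1, 3] -> [-2, 1]
  satisfied 2 clause(s); 5 remain; assigned so far: [3]
unit clause [-4] forces x4=F; simplify:
  drop 4 from [2, 4] -> [2]
  satisfied 3 clause(s); 2 remain; assigned so far: [3, 4]
unit clause [2] forces x2=T; simplify:
  drop -2 from [-2, 1] -> [1]
  satisfied 1 clause(s); 1 remain; assigned so far: [2, 3, 4]
unit clause [1] forces x1=T; simplify:
  satisfied 1 clause(s); 0 remain; assigned so far: [1, 2, 3, 4]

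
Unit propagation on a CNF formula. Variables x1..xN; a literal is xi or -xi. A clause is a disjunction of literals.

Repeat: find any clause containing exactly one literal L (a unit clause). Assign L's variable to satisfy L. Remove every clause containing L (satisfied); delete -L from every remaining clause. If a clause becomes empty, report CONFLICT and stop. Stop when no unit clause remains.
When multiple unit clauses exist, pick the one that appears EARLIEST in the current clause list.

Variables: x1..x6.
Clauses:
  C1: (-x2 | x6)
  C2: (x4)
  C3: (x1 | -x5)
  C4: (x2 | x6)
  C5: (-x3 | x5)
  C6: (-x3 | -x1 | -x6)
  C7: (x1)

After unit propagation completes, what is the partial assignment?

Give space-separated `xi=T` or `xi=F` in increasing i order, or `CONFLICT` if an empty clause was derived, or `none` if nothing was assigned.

unit clause [4] forces x4=T; simplify:
  satisfied 1 clause(s); 6 remain; assigned so far: [4]
unit clause [1] forces x1=T; simplify:
  drop -1 from [-3, -1, -6] -> [-3, -6]
  satisfied 2 clause(s); 4 remain; assigned so far: [1, 4]

Answer: x1=T x4=T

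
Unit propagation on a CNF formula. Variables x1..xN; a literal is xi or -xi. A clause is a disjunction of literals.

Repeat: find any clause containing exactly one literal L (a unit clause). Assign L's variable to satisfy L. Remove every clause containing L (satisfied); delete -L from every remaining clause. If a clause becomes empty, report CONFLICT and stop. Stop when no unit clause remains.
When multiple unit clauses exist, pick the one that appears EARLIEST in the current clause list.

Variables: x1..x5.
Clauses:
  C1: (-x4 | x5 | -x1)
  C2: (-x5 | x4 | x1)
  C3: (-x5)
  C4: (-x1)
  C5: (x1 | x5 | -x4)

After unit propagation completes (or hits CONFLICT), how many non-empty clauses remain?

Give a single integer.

unit clause [-5] forces x5=F; simplify:
  drop 5 from [-4, 5, -1] -> [-4, -1]
  drop 5 from [1, 5, -4] -> [1, -4]
  satisfied 2 clause(s); 3 remain; assigned so far: [5]
unit clause [-1] forces x1=F; simplify:
  drop 1 from [1, -4] -> [-4]
  satisfied 2 clause(s); 1 remain; assigned so far: [1, 5]
unit clause [-4] forces x4=F; simplify:
  satisfied 1 clause(s); 0 remain; assigned so far: [1, 4, 5]

Answer: 0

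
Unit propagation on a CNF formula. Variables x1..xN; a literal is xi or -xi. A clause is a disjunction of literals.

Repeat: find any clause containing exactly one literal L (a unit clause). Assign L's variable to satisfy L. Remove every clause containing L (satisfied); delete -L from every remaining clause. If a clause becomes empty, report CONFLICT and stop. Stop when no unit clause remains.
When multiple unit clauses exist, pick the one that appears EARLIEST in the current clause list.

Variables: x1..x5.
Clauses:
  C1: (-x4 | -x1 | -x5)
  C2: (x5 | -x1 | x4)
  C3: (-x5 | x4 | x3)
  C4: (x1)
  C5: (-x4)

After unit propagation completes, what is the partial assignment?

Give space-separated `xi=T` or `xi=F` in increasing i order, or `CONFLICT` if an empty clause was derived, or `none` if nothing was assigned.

Answer: x1=T x3=T x4=F x5=T

Derivation:
unit clause [1] forces x1=T; simplify:
  drop -1 from [-4, -1, -5] -> [-4, -5]
  drop -1 from [5, -1, 4] -> [5, 4]
  satisfied 1 clause(s); 4 remain; assigned so far: [1]
unit clause [-4] forces x4=F; simplify:
  drop 4 from [5, 4] -> [5]
  drop 4 from [-5, 4, 3] -> [-5, 3]
  satisfied 2 clause(s); 2 remain; assigned so far: [1, 4]
unit clause [5] forces x5=T; simplify:
  drop -5 from [-5, 3] -> [3]
  satisfied 1 clause(s); 1 remain; assigned so far: [1, 4, 5]
unit clause [3] forces x3=T; simplify:
  satisfied 1 clause(s); 0 remain; assigned so far: [1, 3, 4, 5]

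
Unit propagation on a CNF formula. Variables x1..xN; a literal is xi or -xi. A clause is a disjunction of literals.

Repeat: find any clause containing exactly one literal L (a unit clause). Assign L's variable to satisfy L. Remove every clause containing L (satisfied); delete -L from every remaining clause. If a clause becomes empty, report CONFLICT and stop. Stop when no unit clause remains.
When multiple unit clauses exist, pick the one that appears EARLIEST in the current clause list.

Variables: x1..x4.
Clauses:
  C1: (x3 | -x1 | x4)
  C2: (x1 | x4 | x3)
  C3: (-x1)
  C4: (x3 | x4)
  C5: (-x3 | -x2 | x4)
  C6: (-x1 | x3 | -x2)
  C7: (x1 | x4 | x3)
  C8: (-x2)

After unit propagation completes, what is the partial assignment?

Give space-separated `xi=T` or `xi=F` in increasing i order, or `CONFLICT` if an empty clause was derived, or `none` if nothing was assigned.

Answer: x1=F x2=F

Derivation:
unit clause [-1] forces x1=F; simplify:
  drop 1 from [1, 4, 3] -> [4, 3]
  drop 1 from [1, 4, 3] -> [4, 3]
  satisfied 3 clause(s); 5 remain; assigned so far: [1]
unit clause [-2] forces x2=F; simplify:
  satisfied 2 clause(s); 3 remain; assigned so far: [1, 2]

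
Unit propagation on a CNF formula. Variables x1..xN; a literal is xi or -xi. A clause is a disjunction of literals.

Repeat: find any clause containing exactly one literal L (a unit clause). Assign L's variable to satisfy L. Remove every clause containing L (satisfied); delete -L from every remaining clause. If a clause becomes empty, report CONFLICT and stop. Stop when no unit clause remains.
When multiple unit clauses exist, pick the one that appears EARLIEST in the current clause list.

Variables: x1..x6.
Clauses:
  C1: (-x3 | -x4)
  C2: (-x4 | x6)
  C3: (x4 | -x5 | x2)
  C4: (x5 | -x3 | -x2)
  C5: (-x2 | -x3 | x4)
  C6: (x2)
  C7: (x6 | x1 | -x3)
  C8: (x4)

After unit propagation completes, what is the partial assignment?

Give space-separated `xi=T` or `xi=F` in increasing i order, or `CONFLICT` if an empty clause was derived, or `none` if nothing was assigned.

unit clause [2] forces x2=T; simplify:
  drop -2 from [5, -3, -2] -> [5, -3]
  drop -2 from [-2, -3, 4] -> [-3, 4]
  satisfied 2 clause(s); 6 remain; assigned so far: [2]
unit clause [4] forces x4=T; simplify:
  drop -4 from [-3, -4] -> [-3]
  drop -4 from [-4, 6] -> [6]
  satisfied 2 clause(s); 4 remain; assigned so far: [2, 4]
unit clause [-3] forces x3=F; simplify:
  satisfied 3 clause(s); 1 remain; assigned so far: [2, 3, 4]
unit clause [6] forces x6=T; simplify:
  satisfied 1 clause(s); 0 remain; assigned so far: [2, 3, 4, 6]

Answer: x2=T x3=F x4=T x6=T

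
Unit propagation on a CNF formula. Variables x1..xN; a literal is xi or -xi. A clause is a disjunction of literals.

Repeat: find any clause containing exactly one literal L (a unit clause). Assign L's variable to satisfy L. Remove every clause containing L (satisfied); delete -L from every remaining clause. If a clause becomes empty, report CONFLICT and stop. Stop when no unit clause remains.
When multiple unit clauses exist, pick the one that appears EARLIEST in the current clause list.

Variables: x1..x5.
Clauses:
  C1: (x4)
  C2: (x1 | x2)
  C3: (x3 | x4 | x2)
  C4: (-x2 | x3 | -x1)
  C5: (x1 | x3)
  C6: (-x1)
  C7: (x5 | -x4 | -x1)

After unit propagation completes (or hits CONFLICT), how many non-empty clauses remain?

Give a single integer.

unit clause [4] forces x4=T; simplify:
  drop -4 from [5, -4, -1] -> [5, -1]
  satisfied 2 clause(s); 5 remain; assigned so far: [4]
unit clause [-1] forces x1=F; simplify:
  drop 1 from [1, 2] -> [2]
  drop 1 from [1, 3] -> [3]
  satisfied 3 clause(s); 2 remain; assigned so far: [1, 4]
unit clause [2] forces x2=T; simplify:
  satisfied 1 clause(s); 1 remain; assigned so far: [1, 2, 4]
unit clause [3] forces x3=T; simplify:
  satisfied 1 clause(s); 0 remain; assigned so far: [1, 2, 3, 4]

Answer: 0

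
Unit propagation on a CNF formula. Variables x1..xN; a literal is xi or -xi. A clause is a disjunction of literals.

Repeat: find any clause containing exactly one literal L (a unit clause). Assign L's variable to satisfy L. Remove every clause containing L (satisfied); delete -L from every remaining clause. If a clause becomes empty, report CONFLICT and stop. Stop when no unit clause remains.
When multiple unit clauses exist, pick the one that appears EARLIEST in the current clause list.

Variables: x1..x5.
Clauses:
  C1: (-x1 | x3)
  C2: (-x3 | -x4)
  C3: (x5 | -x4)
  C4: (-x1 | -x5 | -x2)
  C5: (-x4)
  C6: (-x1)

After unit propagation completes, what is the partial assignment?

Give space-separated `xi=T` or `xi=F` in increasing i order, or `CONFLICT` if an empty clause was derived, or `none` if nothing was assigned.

Answer: x1=F x4=F

Derivation:
unit clause [-4] forces x4=F; simplify:
  satisfied 3 clause(s); 3 remain; assigned so far: [4]
unit clause [-1] forces x1=F; simplify:
  satisfied 3 clause(s); 0 remain; assigned so far: [1, 4]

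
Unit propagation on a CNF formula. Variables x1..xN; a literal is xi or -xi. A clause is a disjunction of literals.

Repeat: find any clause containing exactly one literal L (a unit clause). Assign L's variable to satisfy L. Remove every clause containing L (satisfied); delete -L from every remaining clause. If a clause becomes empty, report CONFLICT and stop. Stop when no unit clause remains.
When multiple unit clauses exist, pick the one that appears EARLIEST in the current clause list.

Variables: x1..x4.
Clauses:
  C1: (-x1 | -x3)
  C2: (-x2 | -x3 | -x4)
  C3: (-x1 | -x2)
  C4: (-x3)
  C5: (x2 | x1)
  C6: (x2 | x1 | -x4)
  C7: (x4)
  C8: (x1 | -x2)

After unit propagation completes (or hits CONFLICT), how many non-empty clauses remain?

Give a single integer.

Answer: 4

Derivation:
unit clause [-3] forces x3=F; simplify:
  satisfied 3 clause(s); 5 remain; assigned so far: [3]
unit clause [4] forces x4=T; simplify:
  drop -4 from [2, 1, -4] -> [2, 1]
  satisfied 1 clause(s); 4 remain; assigned so far: [3, 4]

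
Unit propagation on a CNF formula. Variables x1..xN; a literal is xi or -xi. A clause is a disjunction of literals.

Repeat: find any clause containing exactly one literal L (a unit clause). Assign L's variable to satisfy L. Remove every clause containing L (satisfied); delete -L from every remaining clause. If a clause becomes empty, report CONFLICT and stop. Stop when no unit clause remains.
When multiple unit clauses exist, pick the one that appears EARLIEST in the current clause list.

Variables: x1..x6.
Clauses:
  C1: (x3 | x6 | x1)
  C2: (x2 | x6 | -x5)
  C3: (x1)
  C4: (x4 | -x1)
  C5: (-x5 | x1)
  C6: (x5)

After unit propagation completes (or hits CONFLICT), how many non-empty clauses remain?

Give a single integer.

unit clause [1] forces x1=T; simplify:
  drop -1 from [4, -1] -> [4]
  satisfied 3 clause(s); 3 remain; assigned so far: [1]
unit clause [4] forces x4=T; simplify:
  satisfied 1 clause(s); 2 remain; assigned so far: [1, 4]
unit clause [5] forces x5=T; simplify:
  drop -5 from [2, 6, -5] -> [2, 6]
  satisfied 1 clause(s); 1 remain; assigned so far: [1, 4, 5]

Answer: 1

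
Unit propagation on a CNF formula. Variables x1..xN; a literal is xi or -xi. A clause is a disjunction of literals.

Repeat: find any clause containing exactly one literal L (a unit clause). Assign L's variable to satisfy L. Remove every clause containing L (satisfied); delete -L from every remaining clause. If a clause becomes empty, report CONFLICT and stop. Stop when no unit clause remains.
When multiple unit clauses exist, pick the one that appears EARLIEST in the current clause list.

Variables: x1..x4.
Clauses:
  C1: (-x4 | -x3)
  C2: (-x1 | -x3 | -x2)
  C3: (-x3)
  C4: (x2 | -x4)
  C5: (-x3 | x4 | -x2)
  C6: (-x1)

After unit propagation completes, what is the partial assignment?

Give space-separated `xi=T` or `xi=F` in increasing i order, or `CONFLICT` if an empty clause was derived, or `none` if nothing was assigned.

Answer: x1=F x3=F

Derivation:
unit clause [-3] forces x3=F; simplify:
  satisfied 4 clause(s); 2 remain; assigned so far: [3]
unit clause [-1] forces x1=F; simplify:
  satisfied 1 clause(s); 1 remain; assigned so far: [1, 3]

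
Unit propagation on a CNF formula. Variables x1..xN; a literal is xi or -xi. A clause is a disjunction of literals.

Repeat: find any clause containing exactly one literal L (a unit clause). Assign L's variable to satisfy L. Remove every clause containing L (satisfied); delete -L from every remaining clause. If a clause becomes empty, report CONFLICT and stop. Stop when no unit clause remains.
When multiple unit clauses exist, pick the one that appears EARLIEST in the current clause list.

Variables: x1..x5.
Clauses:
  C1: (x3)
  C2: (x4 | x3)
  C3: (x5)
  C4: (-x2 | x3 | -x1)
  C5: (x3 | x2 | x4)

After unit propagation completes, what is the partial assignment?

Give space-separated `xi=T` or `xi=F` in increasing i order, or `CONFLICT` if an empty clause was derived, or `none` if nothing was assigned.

unit clause [3] forces x3=T; simplify:
  satisfied 4 clause(s); 1 remain; assigned so far: [3]
unit clause [5] forces x5=T; simplify:
  satisfied 1 clause(s); 0 remain; assigned so far: [3, 5]

Answer: x3=T x5=T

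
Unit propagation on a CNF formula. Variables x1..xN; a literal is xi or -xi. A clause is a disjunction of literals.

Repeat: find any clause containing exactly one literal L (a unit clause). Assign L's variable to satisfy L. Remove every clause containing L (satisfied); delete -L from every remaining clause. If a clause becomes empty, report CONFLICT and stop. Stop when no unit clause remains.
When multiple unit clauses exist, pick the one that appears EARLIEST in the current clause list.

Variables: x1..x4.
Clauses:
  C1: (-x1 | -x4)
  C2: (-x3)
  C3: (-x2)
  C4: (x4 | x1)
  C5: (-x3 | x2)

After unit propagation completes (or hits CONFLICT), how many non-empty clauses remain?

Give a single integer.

unit clause [-3] forces x3=F; simplify:
  satisfied 2 clause(s); 3 remain; assigned so far: [3]
unit clause [-2] forces x2=F; simplify:
  satisfied 1 clause(s); 2 remain; assigned so far: [2, 3]

Answer: 2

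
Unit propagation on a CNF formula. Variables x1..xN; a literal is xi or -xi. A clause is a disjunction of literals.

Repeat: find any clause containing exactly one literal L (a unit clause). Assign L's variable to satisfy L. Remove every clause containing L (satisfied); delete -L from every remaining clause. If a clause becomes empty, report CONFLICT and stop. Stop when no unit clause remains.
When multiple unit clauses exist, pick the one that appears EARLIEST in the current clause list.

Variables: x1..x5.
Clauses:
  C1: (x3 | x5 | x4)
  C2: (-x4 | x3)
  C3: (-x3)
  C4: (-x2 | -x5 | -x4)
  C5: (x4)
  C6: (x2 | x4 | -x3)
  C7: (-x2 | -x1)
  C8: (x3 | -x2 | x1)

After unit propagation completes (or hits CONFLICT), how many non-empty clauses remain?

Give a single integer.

Answer: 3

Derivation:
unit clause [-3] forces x3=F; simplify:
  drop 3 from [3, 5, 4] -> [5, 4]
  drop 3 from [-4, 3] -> [-4]
  drop 3 from [3, -2, 1] -> [-2, 1]
  satisfied 2 clause(s); 6 remain; assigned so far: [3]
unit clause [-4] forces x4=F; simplify:
  drop 4 from [5, 4] -> [5]
  drop 4 from [4] -> [] (empty!)
  satisfied 2 clause(s); 4 remain; assigned so far: [3, 4]
CONFLICT (empty clause)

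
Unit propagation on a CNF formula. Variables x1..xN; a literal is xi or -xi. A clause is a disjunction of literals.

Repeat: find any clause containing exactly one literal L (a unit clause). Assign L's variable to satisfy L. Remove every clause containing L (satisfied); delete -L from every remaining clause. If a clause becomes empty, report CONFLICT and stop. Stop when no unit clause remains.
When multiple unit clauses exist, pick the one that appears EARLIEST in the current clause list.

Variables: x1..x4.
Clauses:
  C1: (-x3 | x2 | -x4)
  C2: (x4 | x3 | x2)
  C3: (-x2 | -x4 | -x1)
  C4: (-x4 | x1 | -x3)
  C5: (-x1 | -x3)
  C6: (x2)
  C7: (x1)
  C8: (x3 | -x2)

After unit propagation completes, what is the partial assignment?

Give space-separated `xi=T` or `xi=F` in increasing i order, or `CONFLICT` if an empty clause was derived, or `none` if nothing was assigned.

Answer: CONFLICT

Derivation:
unit clause [2] forces x2=T; simplify:
  drop -2 from [-2, -4, -1] -> [-4, -1]
  drop -2 from [3, -2] -> [3]
  satisfied 3 clause(s); 5 remain; assigned so far: [2]
unit clause [1] forces x1=T; simplify:
  drop -1 from [-4, -1] -> [-4]
  drop -1 from [-1, -3] -> [-3]
  satisfied 2 clause(s); 3 remain; assigned so far: [1, 2]
unit clause [-4] forces x4=F; simplify:
  satisfied 1 clause(s); 2 remain; assigned so far: [1, 2, 4]
unit clause [-3] forces x3=F; simplify:
  drop 3 from [3] -> [] (empty!)
  satisfied 1 clause(s); 1 remain; assigned so far: [1, 2, 3, 4]
CONFLICT (empty clause)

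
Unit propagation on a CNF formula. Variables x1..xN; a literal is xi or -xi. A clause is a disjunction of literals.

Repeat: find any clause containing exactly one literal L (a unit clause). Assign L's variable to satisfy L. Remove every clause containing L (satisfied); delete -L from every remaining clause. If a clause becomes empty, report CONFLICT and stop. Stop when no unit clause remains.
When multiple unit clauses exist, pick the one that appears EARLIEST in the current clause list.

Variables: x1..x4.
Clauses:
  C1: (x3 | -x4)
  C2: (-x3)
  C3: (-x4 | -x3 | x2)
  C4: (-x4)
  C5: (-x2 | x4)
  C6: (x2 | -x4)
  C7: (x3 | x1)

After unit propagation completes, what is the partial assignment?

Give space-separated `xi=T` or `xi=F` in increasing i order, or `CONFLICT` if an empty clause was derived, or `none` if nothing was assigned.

Answer: x1=T x2=F x3=F x4=F

Derivation:
unit clause [-3] forces x3=F; simplify:
  drop 3 from [3, -4] -> [-4]
  drop 3 from [3, 1] -> [1]
  satisfied 2 clause(s); 5 remain; assigned so far: [3]
unit clause [-4] forces x4=F; simplify:
  drop 4 from [-2, 4] -> [-2]
  satisfied 3 clause(s); 2 remain; assigned so far: [3, 4]
unit clause [-2] forces x2=F; simplify:
  satisfied 1 clause(s); 1 remain; assigned so far: [2, 3, 4]
unit clause [1] forces x1=T; simplify:
  satisfied 1 clause(s); 0 remain; assigned so far: [1, 2, 3, 4]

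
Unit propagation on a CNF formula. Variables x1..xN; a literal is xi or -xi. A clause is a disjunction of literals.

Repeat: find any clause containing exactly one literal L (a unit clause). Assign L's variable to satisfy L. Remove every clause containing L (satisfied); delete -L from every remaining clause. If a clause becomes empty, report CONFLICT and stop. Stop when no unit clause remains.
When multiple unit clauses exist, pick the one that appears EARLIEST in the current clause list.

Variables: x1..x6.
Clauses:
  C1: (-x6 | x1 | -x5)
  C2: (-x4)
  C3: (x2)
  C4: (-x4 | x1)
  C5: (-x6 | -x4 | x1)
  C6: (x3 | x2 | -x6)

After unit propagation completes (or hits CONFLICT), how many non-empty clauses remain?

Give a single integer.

Answer: 1

Derivation:
unit clause [-4] forces x4=F; simplify:
  satisfied 3 clause(s); 3 remain; assigned so far: [4]
unit clause [2] forces x2=T; simplify:
  satisfied 2 clause(s); 1 remain; assigned so far: [2, 4]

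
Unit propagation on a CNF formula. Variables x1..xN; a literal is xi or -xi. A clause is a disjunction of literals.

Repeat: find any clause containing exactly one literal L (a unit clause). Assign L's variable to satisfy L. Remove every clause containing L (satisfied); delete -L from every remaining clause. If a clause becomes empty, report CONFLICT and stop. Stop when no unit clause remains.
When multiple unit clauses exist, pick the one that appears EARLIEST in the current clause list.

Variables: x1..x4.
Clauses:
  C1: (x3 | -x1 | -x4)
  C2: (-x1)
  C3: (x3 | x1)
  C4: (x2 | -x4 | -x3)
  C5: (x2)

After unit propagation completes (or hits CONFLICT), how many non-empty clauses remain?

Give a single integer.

unit clause [-1] forces x1=F; simplify:
  drop 1 from [3, 1] -> [3]
  satisfied 2 clause(s); 3 remain; assigned so far: [1]
unit clause [3] forces x3=T; simplify:
  drop -3 from [2, -4, -3] -> [2, -4]
  satisfied 1 clause(s); 2 remain; assigned so far: [1, 3]
unit clause [2] forces x2=T; simplify:
  satisfied 2 clause(s); 0 remain; assigned so far: [1, 2, 3]

Answer: 0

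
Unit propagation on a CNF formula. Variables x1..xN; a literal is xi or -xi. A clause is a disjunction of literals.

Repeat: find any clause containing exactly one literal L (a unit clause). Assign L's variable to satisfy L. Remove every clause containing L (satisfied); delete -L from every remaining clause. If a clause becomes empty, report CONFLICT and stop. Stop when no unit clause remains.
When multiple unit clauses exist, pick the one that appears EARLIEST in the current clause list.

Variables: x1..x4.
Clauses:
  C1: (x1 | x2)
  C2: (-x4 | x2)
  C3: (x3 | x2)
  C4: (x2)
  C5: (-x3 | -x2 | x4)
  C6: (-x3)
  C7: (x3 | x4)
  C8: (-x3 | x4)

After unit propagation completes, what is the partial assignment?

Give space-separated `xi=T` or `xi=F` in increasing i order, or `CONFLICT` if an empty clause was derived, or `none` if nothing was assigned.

Answer: x2=T x3=F x4=T

Derivation:
unit clause [2] forces x2=T; simplify:
  drop -2 from [-3, -2, 4] -> [-3, 4]
  satisfied 4 clause(s); 4 remain; assigned so far: [2]
unit clause [-3] forces x3=F; simplify:
  drop 3 from [3, 4] -> [4]
  satisfied 3 clause(s); 1 remain; assigned so far: [2, 3]
unit clause [4] forces x4=T; simplify:
  satisfied 1 clause(s); 0 remain; assigned so far: [2, 3, 4]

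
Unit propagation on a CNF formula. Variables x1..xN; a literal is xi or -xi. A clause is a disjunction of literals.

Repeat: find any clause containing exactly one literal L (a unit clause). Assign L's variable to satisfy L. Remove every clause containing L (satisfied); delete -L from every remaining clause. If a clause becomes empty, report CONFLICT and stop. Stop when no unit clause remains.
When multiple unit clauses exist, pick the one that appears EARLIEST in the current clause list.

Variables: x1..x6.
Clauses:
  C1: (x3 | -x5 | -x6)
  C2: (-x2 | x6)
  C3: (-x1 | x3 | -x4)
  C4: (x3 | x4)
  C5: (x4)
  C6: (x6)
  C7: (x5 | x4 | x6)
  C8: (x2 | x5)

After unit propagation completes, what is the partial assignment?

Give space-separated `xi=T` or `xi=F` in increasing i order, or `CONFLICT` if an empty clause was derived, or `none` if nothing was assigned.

unit clause [4] forces x4=T; simplify:
  drop -4 from [-1, 3, -4] -> [-1, 3]
  satisfied 3 clause(s); 5 remain; assigned so far: [4]
unit clause [6] forces x6=T; simplify:
  drop -6 from [3, -5, -6] -> [3, -5]
  satisfied 2 clause(s); 3 remain; assigned so far: [4, 6]

Answer: x4=T x6=T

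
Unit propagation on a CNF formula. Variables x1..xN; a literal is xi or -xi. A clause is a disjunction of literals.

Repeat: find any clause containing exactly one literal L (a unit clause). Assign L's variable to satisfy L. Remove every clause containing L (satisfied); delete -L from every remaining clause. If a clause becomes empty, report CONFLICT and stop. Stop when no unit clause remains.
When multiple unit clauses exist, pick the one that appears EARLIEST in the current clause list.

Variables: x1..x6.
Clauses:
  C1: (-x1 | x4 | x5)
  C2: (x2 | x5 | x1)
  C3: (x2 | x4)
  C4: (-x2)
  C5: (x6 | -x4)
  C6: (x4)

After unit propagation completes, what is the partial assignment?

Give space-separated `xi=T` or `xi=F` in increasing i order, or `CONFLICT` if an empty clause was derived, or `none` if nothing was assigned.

unit clause [-2] forces x2=F; simplify:
  drop 2 from [2, 5, 1] -> [5, 1]
  drop 2 from [2, 4] -> [4]
  satisfied 1 clause(s); 5 remain; assigned so far: [2]
unit clause [4] forces x4=T; simplify:
  drop -4 from [6, -4] -> [6]
  satisfied 3 clause(s); 2 remain; assigned so far: [2, 4]
unit clause [6] forces x6=T; simplify:
  satisfied 1 clause(s); 1 remain; assigned so far: [2, 4, 6]

Answer: x2=F x4=T x6=T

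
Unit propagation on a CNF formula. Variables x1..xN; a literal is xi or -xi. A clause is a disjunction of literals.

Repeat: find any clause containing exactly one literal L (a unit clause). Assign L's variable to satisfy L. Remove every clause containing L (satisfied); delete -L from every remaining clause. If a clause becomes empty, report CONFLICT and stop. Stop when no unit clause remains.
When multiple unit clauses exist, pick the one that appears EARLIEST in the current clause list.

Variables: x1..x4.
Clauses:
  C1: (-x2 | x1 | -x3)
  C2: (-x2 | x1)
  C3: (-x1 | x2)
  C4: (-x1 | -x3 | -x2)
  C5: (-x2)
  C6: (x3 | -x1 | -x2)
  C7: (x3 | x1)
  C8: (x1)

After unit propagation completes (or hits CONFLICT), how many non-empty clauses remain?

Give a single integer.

unit clause [-2] forces x2=F; simplify:
  drop 2 from [-1, 2] -> [-1]
  satisfied 5 clause(s); 3 remain; assigned so far: [2]
unit clause [-1] forces x1=F; simplify:
  drop 1 from [3, 1] -> [3]
  drop 1 from [1] -> [] (empty!)
  satisfied 1 clause(s); 2 remain; assigned so far: [1, 2]
CONFLICT (empty clause)

Answer: 1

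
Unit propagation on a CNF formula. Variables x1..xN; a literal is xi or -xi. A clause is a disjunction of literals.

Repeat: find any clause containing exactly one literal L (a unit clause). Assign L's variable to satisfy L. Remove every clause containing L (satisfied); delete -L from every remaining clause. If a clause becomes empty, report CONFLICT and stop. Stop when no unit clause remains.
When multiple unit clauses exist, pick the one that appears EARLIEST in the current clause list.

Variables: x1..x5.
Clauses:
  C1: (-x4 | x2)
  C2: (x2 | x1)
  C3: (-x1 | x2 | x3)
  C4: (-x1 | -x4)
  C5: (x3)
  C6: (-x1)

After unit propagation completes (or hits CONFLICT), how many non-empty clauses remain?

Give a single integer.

unit clause [3] forces x3=T; simplify:
  satisfied 2 clause(s); 4 remain; assigned so far: [3]
unit clause [-1] forces x1=F; simplify:
  drop 1 from [2, 1] -> [2]
  satisfied 2 clause(s); 2 remain; assigned so far: [1, 3]
unit clause [2] forces x2=T; simplify:
  satisfied 2 clause(s); 0 remain; assigned so far: [1, 2, 3]

Answer: 0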